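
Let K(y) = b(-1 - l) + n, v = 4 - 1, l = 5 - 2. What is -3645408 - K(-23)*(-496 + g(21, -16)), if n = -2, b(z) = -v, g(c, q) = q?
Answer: -3647968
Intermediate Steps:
l = 3
v = 3
b(z) = -3 (b(z) = -1*3 = -3)
K(y) = -5 (K(y) = -3 - 2 = -5)
-3645408 - K(-23)*(-496 + g(21, -16)) = -3645408 - (-5)*(-496 - 16) = -3645408 - (-5)*(-512) = -3645408 - 1*2560 = -3645408 - 2560 = -3647968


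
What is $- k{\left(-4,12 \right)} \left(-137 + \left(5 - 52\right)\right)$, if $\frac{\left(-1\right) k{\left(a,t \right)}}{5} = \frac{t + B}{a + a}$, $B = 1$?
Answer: $1495$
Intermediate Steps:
$k{\left(a,t \right)} = - \frac{5 \left(1 + t\right)}{2 a}$ ($k{\left(a,t \right)} = - 5 \frac{t + 1}{a + a} = - 5 \frac{1 + t}{2 a} = - \frac{5 \left(1 + t\right)}{2 a}$)
$- k{\left(-4,12 \right)} \left(-137 + \left(5 - 52\right)\right) = - \frac{5 \left(-1 - 12\right)}{2 \left(-4\right)} \left(-137 + \left(5 - 52\right)\right) = - \frac{5 \left(-1\right) \left(-1 - 12\right)}{2 \cdot 4} \left(-137 - 47\right) = - \frac{5 \left(-1\right) \left(-13\right)}{2 \cdot 4} \left(-184\right) = \left(-1\right) \frac{65}{8} \left(-184\right) = \left(- \frac{65}{8}\right) \left(-184\right) = 1495$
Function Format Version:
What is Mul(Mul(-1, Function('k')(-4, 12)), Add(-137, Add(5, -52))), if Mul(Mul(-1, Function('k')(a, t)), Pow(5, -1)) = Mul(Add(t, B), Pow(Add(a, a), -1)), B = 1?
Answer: 1495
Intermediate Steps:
Function('k')(a, t) = Mul(Rational(-5, 2), Pow(a, -1), Add(1, t)) (Function('k')(a, t) = Mul(-5, Mul(Add(t, 1), Pow(Add(a, a), -1))) = Mul(-5, Mul(Add(1, t), Pow(Mul(2, a), -1))) = Mul(-5, Mul(Add(1, t), Mul(Rational(1, 2), Pow(a, -1)))) = Mul(-5, Mul(Rational(1, 2), Pow(a, -1), Add(1, t))) = Mul(Rational(-5, 2), Pow(a, -1), Add(1, t)))
Mul(Mul(-1, Function('k')(-4, 12)), Add(-137, Add(5, -52))) = Mul(Mul(-1, Mul(Rational(5, 2), Pow(-4, -1), Add(-1, Mul(-1, 12)))), Add(-137, Add(5, -52))) = Mul(Mul(-1, Mul(Rational(5, 2), Rational(-1, 4), Add(-1, -12))), Add(-137, -47)) = Mul(Mul(-1, Mul(Rational(5, 2), Rational(-1, 4), -13)), -184) = Mul(Mul(-1, Rational(65, 8)), -184) = Mul(Rational(-65, 8), -184) = 1495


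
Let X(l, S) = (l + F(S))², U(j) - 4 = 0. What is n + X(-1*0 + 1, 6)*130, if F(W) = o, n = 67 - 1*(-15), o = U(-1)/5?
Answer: 2516/5 ≈ 503.20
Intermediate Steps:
U(j) = 4 (U(j) = 4 + 0 = 4)
o = ⅘ (o = 4/5 = 4*(⅕) = ⅘ ≈ 0.80000)
n = 82 (n = 67 + 15 = 82)
F(W) = ⅘
X(l, S) = (⅘ + l)² (X(l, S) = (l + ⅘)² = (⅘ + l)²)
n + X(-1*0 + 1, 6)*130 = 82 + ((4 + 5*(-1*0 + 1))²/25)*130 = 82 + ((4 + 5*(0 + 1))²/25)*130 = 82 + ((4 + 5*1)²/25)*130 = 82 + ((4 + 5)²/25)*130 = 82 + ((1/25)*9²)*130 = 82 + ((1/25)*81)*130 = 82 + (81/25)*130 = 82 + 2106/5 = 2516/5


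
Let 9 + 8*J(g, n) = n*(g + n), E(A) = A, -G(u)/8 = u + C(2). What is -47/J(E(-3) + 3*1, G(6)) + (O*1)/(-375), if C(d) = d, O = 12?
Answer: -63348/510875 ≈ -0.12400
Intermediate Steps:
G(u) = -16 - 8*u (G(u) = -8*(u + 2) = -8*(2 + u) = -16 - 8*u)
J(g, n) = -9/8 + n*(g + n)/8 (J(g, n) = -9/8 + (n*(g + n))/8 = -9/8 + n*(g + n)/8)
-47/J(E(-3) + 3*1, G(6)) + (O*1)/(-375) = -47/(-9/8 + (-16 - 8*6)**2/8 + (-3 + 3*1)*(-16 - 8*6)/8) + (12*1)/(-375) = -47/(-9/8 + (-16 - 48)**2/8 + (-3 + 3)*(-16 - 48)/8) + 12*(-1/375) = -47/(-9/8 + (1/8)*(-64)**2 + (1/8)*0*(-64)) - 4/125 = -47/(-9/8 + (1/8)*4096 + 0) - 4/125 = -47/(-9/8 + 512 + 0) - 4/125 = -47/4087/8 - 4/125 = -47*8/4087 - 4/125 = -376/4087 - 4/125 = -63348/510875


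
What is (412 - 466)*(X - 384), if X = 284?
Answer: 5400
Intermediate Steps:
(412 - 466)*(X - 384) = (412 - 466)*(284 - 384) = -54*(-100) = 5400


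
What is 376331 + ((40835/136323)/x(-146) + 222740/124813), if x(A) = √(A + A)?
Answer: 46971223843/124813 - 40835*I*√73/19903158 ≈ 3.7633e+5 - 0.01753*I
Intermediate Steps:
x(A) = √2*√A (x(A) = √(2*A) = √2*√A)
376331 + ((40835/136323)/x(-146) + 222740/124813) = 376331 + ((40835/136323)/((√2*√(-146))) + 222740/124813) = 376331 + ((40835*(1/136323))/((√2*(I*√146))) + 222740*(1/124813)) = 376331 + (40835/(136323*((2*I*√73))) + 222740/124813) = 376331 + (40835*(-I*√73/146)/136323 + 222740/124813) = 376331 + (-40835*I*√73/19903158 + 222740/124813) = 376331 + (222740/124813 - 40835*I*√73/19903158) = 46971223843/124813 - 40835*I*√73/19903158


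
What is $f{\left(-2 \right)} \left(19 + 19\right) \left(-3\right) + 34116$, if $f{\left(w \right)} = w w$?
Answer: $33660$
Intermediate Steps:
$f{\left(w \right)} = w^{2}$
$f{\left(-2 \right)} \left(19 + 19\right) \left(-3\right) + 34116 = \left(-2\right)^{2} \left(19 + 19\right) \left(-3\right) + 34116 = 4 \cdot 38 \left(-3\right) + 34116 = 152 \left(-3\right) + 34116 = -456 + 34116 = 33660$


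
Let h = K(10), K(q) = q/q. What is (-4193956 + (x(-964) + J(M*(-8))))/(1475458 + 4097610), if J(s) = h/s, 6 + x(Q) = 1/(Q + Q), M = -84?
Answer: -679220533667/902569508736 ≈ -0.75254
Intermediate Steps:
K(q) = 1
x(Q) = -6 + 1/(2*Q) (x(Q) = -6 + 1/(Q + Q) = -6 + 1/(2*Q))
h = 1
J(s) = 1/s
(-4193956 + (x(-964) + J(M*(-8))))/(1475458 + 4097610) = (-4193956 + ((-6 + (½)/(-964)) + 1/(-84*(-8))))/(1475458 + 4097610) = (-4193956 + ((-6 + (½)*(-1/964)) + 1/672))/5573068 = (-4193956 + ((-6 - 1/1928) + 1/672))*(1/5573068) = (-4193956 + (-11569/1928 + 1/672))*(1/5573068) = (-4193956 - 971555/161952)*(1/5573068) = -679220533667/161952*1/5573068 = -679220533667/902569508736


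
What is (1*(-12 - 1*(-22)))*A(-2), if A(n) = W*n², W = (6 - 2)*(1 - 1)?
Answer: 0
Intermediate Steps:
W = 0 (W = 4*0 = 0)
A(n) = 0 (A(n) = 0*n² = 0)
(1*(-12 - 1*(-22)))*A(-2) = (1*(-12 - 1*(-22)))*0 = (1*(-12 + 22))*0 = (1*10)*0 = 10*0 = 0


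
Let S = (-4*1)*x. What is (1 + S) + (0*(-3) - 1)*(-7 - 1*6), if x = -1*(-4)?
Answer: -2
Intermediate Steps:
x = 4
S = -16 (S = -4*1*4 = -4*4 = -16)
(1 + S) + (0*(-3) - 1)*(-7 - 1*6) = (1 - 16) + (0*(-3) - 1)*(-7 - 1*6) = -15 + (0 - 1)*(-7 - 6) = -15 - 1*(-13) = -15 + 13 = -2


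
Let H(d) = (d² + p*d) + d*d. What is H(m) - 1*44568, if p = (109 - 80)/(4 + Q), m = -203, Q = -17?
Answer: 497937/13 ≈ 38303.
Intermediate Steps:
p = -29/13 (p = (109 - 80)/(4 - 17) = 29/(-13) = 29*(-1/13) = -29/13 ≈ -2.2308)
H(d) = 2*d² - 29*d/13 (H(d) = (d² - 29*d/13) + d*d = (d² - 29*d/13) + d² = 2*d² - 29*d/13)
H(m) - 1*44568 = (1/13)*(-203)*(-29 + 26*(-203)) - 1*44568 = (1/13)*(-203)*(-29 - 5278) - 44568 = (1/13)*(-203)*(-5307) - 44568 = 1077321/13 - 44568 = 497937/13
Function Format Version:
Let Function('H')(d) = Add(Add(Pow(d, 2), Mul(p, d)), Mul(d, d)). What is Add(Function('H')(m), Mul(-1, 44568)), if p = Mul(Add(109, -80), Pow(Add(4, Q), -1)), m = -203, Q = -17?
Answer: Rational(497937, 13) ≈ 38303.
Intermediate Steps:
p = Rational(-29, 13) (p = Mul(Add(109, -80), Pow(Add(4, -17), -1)) = Mul(29, Pow(-13, -1)) = Mul(29, Rational(-1, 13)) = Rational(-29, 13) ≈ -2.2308)
Function('H')(d) = Add(Mul(2, Pow(d, 2)), Mul(Rational(-29, 13), d)) (Function('H')(d) = Add(Add(Pow(d, 2), Mul(Rational(-29, 13), d)), Mul(d, d)) = Add(Add(Pow(d, 2), Mul(Rational(-29, 13), d)), Pow(d, 2)) = Add(Mul(2, Pow(d, 2)), Mul(Rational(-29, 13), d)))
Add(Function('H')(m), Mul(-1, 44568)) = Add(Mul(Rational(1, 13), -203, Add(-29, Mul(26, -203))), Mul(-1, 44568)) = Add(Mul(Rational(1, 13), -203, Add(-29, -5278)), -44568) = Add(Mul(Rational(1, 13), -203, -5307), -44568) = Add(Rational(1077321, 13), -44568) = Rational(497937, 13)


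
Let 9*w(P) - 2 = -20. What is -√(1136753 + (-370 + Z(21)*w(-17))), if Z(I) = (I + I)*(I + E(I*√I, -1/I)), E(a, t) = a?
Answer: -√(1134619 - 1764*√21) ≈ -1061.4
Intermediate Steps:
w(P) = -2 (w(P) = 2/9 + (⅑)*(-20) = 2/9 - 20/9 = -2)
Z(I) = 2*I*(I + I^(3/2)) (Z(I) = (I + I)*(I + I*√I) = (2*I)*(I + I^(3/2)) = 2*I*(I + I^(3/2)))
-√(1136753 + (-370 + Z(21)*w(-17))) = -√(1136753 + (-370 + (2*21*(21 + 21^(3/2)))*(-2))) = -√(1136753 + (-370 + (2*21*(21 + 21*√21))*(-2))) = -√(1136753 + (-370 + (882 + 882*√21)*(-2))) = -√(1136753 + (-370 + (-1764 - 1764*√21))) = -√(1136753 + (-2134 - 1764*√21)) = -√(1134619 - 1764*√21)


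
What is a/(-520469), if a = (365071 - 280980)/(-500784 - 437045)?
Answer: 84091/488110921801 ≈ 1.7228e-7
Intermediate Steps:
a = -84091/937829 (a = 84091/(-937829) = 84091*(-1/937829) = -84091/937829 ≈ -0.089666)
a/(-520469) = -84091/937829/(-520469) = -84091/937829*(-1/520469) = 84091/488110921801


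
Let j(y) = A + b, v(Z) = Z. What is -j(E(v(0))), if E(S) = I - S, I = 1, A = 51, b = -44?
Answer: -7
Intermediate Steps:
E(S) = 1 - S
j(y) = 7 (j(y) = 51 - 44 = 7)
-j(E(v(0))) = -1*7 = -7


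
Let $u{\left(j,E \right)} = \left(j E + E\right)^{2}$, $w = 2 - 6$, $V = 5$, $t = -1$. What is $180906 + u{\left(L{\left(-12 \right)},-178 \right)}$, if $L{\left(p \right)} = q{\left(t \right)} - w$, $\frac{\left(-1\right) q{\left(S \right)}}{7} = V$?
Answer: $28696506$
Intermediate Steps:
$q{\left(S \right)} = -35$ ($q{\left(S \right)} = \left(-7\right) 5 = -35$)
$w = -4$
$L{\left(p \right)} = -31$ ($L{\left(p \right)} = -35 - -4 = -35 + 4 = -31$)
$u{\left(j,E \right)} = \left(E + E j\right)^{2}$ ($u{\left(j,E \right)} = \left(E j + E\right)^{2} = \left(E + E j\right)^{2}$)
$180906 + u{\left(L{\left(-12 \right)},-178 \right)} = 180906 + \left(-178\right)^{2} \left(1 - 31\right)^{2} = 180906 + 31684 \left(-30\right)^{2} = 180906 + 31684 \cdot 900 = 180906 + 28515600 = 28696506$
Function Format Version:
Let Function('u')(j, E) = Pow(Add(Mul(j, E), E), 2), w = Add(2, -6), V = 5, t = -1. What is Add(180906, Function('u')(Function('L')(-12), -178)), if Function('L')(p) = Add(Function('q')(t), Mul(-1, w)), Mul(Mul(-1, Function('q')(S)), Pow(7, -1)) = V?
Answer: 28696506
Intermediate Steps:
Function('q')(S) = -35 (Function('q')(S) = Mul(-7, 5) = -35)
w = -4
Function('L')(p) = -31 (Function('L')(p) = Add(-35, Mul(-1, -4)) = Add(-35, 4) = -31)
Function('u')(j, E) = Pow(Add(E, Mul(E, j)), 2) (Function('u')(j, E) = Pow(Add(Mul(E, j), E), 2) = Pow(Add(E, Mul(E, j)), 2))
Add(180906, Function('u')(Function('L')(-12), -178)) = Add(180906, Mul(Pow(-178, 2), Pow(Add(1, -31), 2))) = Add(180906, Mul(31684, Pow(-30, 2))) = Add(180906, Mul(31684, 900)) = Add(180906, 28515600) = 28696506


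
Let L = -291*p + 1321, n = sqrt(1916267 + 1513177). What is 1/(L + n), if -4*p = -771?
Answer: -876308/47939860825 - 32*sqrt(857361)/47939860825 ≈ -1.8897e-5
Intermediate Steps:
p = 771/4 (p = -1/4*(-771) = 771/4 ≈ 192.75)
n = 2*sqrt(857361) (n = sqrt(3429444) = 2*sqrt(857361) ≈ 1851.9)
L = -219077/4 (L = -291*771/4 + 1321 = -224361/4 + 1321 = -219077/4 ≈ -54769.)
1/(L + n) = 1/(-219077/4 + 2*sqrt(857361))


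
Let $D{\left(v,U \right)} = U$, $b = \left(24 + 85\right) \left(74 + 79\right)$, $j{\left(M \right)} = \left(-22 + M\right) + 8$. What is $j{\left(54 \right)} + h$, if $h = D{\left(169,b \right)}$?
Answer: $16717$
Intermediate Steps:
$j{\left(M \right)} = -14 + M$
$b = 16677$ ($b = 109 \cdot 153 = 16677$)
$h = 16677$
$j{\left(54 \right)} + h = \left(-14 + 54\right) + 16677 = 40 + 16677 = 16717$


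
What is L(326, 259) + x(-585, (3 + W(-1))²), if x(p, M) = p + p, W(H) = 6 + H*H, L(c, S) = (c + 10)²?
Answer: 111726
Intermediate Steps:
L(c, S) = (10 + c)²
W(H) = 6 + H²
x(p, M) = 2*p
L(326, 259) + x(-585, (3 + W(-1))²) = (10 + 326)² + 2*(-585) = 336² - 1170 = 112896 - 1170 = 111726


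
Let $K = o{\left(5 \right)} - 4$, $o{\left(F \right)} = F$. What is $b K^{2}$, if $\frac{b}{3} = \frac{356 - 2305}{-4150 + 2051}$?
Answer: $\frac{5847}{2099} \approx 2.7856$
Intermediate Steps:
$b = \frac{5847}{2099}$ ($b = 3 \frac{356 - 2305}{-4150 + 2051} = 3 \left(- \frac{1949}{-2099}\right) = 3 \left(\left(-1949\right) \left(- \frac{1}{2099}\right)\right) = 3 \cdot \frac{1949}{2099} = \frac{5847}{2099} \approx 2.7856$)
$K = 1$ ($K = 5 - 4 = 1$)
$b K^{2} = \frac{5847 \cdot 1^{2}}{2099} = \frac{5847}{2099} \cdot 1 = \frac{5847}{2099}$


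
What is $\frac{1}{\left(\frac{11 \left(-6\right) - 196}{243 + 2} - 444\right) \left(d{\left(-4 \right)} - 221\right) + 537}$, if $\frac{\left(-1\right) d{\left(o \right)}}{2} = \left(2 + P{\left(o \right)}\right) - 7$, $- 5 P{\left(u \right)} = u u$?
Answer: $\frac{1225}{112207791} \approx 1.0917 \cdot 10^{-5}$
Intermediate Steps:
$P{\left(u \right)} = - \frac{u^{2}}{5}$ ($P{\left(u \right)} = - \frac{u u}{5} = - \frac{u^{2}}{5}$)
$d{\left(o \right)} = 10 + \frac{2 o^{2}}{5}$ ($d{\left(o \right)} = - 2 \left(\left(2 - \frac{o^{2}}{5}\right) - 7\right) = - 2 \left(-5 - \frac{o^{2}}{5}\right) = 10 + \frac{2 o^{2}}{5}$)
$\frac{1}{\left(\frac{11 \left(-6\right) - 196}{243 + 2} - 444\right) \left(d{\left(-4 \right)} - 221\right) + 537} = \frac{1}{\left(\frac{11 \left(-6\right) - 196}{243 + 2} - 444\right) \left(\left(10 + \frac{2 \left(-4\right)^{2}}{5}\right) - 221\right) + 537} = \frac{1}{\left(\frac{-66 - 196}{245} - 444\right) \left(\left(10 + \frac{2}{5} \cdot 16\right) - 221\right) + 537} = \frac{1}{\left(\left(-262\right) \frac{1}{245} - 444\right) \left(\left(10 + \frac{32}{5}\right) - 221\right) + 537} = \frac{1}{\left(- \frac{262}{245} - 444\right) \left(\frac{82}{5} - 221\right) + 537} = \frac{1}{\left(- \frac{109042}{245}\right) \left(- \frac{1023}{5}\right) + 537} = \frac{1}{\frac{111549966}{1225} + 537} = \frac{1}{\frac{112207791}{1225}} = \frac{1225}{112207791}$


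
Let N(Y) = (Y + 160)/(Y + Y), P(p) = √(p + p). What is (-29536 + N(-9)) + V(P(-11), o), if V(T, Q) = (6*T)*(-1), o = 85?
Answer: -531799/18 - 6*I*√22 ≈ -29544.0 - 28.142*I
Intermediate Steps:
P(p) = √2*√p (P(p) = √(2*p) = √2*√p)
V(T, Q) = -6*T
N(Y) = (160 + Y)/(2*Y) (N(Y) = (160 + Y)/((2*Y)) = (160 + Y)*(1/(2*Y)) = (160 + Y)/(2*Y))
(-29536 + N(-9)) + V(P(-11), o) = (-29536 + (½)*(160 - 9)/(-9)) - 6*√2*√(-11) = (-29536 + (½)*(-⅑)*151) - 6*√2*I*√11 = (-29536 - 151/18) - 6*I*√22 = -531799/18 - 6*I*√22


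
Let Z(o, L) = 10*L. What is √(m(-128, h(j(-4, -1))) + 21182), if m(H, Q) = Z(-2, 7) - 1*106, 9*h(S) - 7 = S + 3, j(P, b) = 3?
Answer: √21146 ≈ 145.42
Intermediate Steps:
h(S) = 10/9 + S/9 (h(S) = 7/9 + (S + 3)/9 = 7/9 + (3 + S)/9 = 7/9 + (⅓ + S/9) = 10/9 + S/9)
m(H, Q) = -36 (m(H, Q) = 10*7 - 1*106 = 70 - 106 = -36)
√(m(-128, h(j(-4, -1))) + 21182) = √(-36 + 21182) = √21146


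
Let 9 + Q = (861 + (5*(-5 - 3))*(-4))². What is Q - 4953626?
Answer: -3911194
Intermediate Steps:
Q = 1042432 (Q = -9 + (861 + (5*(-5 - 3))*(-4))² = -9 + (861 + (5*(-8))*(-4))² = -9 + (861 - 40*(-4))² = -9 + (861 + 160)² = -9 + 1021² = -9 + 1042441 = 1042432)
Q - 4953626 = 1042432 - 4953626 = -3911194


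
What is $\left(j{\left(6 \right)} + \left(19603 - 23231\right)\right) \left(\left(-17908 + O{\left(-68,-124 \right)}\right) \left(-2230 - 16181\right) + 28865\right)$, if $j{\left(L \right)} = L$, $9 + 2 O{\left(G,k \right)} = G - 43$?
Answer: $-1198294196486$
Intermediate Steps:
$O{\left(G,k \right)} = -26 + \frac{G}{2}$ ($O{\left(G,k \right)} = - \frac{9}{2} + \frac{G - 43}{2} = - \frac{9}{2} + \frac{-43 + G}{2} = - \frac{9}{2} + \left(- \frac{43}{2} + \frac{G}{2}\right) = -26 + \frac{G}{2}$)
$\left(j{\left(6 \right)} + \left(19603 - 23231\right)\right) \left(\left(-17908 + O{\left(-68,-124 \right)}\right) \left(-2230 - 16181\right) + 28865\right) = \left(6 + \left(19603 - 23231\right)\right) \left(\left(-17908 + \left(-26 + \frac{1}{2} \left(-68\right)\right)\right) \left(-2230 - 16181\right) + 28865\right) = \left(6 - 3628\right) \left(\left(-17908 - 60\right) \left(-18411\right) + 28865\right) = - 3622 \left(\left(-17908 - 60\right) \left(-18411\right) + 28865\right) = - 3622 \left(\left(-17968\right) \left(-18411\right) + 28865\right) = - 3622 \left(330808848 + 28865\right) = \left(-3622\right) 330837713 = -1198294196486$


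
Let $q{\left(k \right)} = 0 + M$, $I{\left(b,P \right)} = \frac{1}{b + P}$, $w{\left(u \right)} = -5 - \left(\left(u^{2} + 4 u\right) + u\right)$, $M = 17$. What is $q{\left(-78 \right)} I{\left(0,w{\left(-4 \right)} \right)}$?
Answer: $-17$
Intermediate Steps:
$w{\left(u \right)} = -5 - u^{2} - 5 u$ ($w{\left(u \right)} = -5 - \left(u^{2} + 5 u\right) = -5 - u^{2} - 5 u$)
$I{\left(b,P \right)} = \frac{1}{P + b}$
$q{\left(k \right)} = 17$ ($q{\left(k \right)} = 0 + 17 = 17$)
$q{\left(-78 \right)} I{\left(0,w{\left(-4 \right)} \right)} = \frac{17}{\left(-5 - \left(-4\right)^{2} - -20\right) + 0} = \frac{17}{\left(-5 - 16 + 20\right) + 0} = \frac{17}{-1 + 0} = \frac{17}{-1} = 17 \left(-1\right) = -17$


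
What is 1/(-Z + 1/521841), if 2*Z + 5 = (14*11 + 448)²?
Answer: -1043682/189114656557 ≈ -5.5188e-6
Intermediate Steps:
Z = 362399/2 (Z = -5/2 + (14*11 + 448)²/2 = -5/2 + (154 + 448)²/2 = -5/2 + (½)*602² = -5/2 + (½)*362404 = -5/2 + 181202 = 362399/2 ≈ 1.8120e+5)
1/(-Z + 1/521841) = 1/(-1*362399/2 + 1/521841) = 1/(-362399/2 + 1/521841) = 1/(-189114656557/1043682) = -1043682/189114656557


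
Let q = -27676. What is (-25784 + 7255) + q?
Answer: -46205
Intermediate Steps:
(-25784 + 7255) + q = (-25784 + 7255) - 27676 = -18529 - 27676 = -46205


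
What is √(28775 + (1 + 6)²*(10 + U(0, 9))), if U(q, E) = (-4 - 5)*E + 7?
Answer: √25639 ≈ 160.12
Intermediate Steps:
U(q, E) = 7 - 9*E (U(q, E) = -9*E + 7 = 7 - 9*E)
√(28775 + (1 + 6)²*(10 + U(0, 9))) = √(28775 + (1 + 6)²*(10 + (7 - 9*9))) = √(28775 + 7²*(10 + (7 - 81))) = √(28775 + 49*(10 - 74)) = √(28775 + 49*(-64)) = √(28775 - 3136) = √25639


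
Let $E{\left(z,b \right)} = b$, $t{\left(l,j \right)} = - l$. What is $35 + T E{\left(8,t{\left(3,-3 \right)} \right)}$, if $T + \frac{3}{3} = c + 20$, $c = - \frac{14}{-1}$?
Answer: $-64$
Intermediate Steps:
$c = 14$ ($c = \left(-14\right) \left(-1\right) = 14$)
$T = 33$ ($T = -1 + \left(14 + 20\right) = -1 + 34 = 33$)
$35 + T E{\left(8,t{\left(3,-3 \right)} \right)} = 35 + 33 \left(\left(-1\right) 3\right) = 35 + 33 \left(-3\right) = 35 - 99 = -64$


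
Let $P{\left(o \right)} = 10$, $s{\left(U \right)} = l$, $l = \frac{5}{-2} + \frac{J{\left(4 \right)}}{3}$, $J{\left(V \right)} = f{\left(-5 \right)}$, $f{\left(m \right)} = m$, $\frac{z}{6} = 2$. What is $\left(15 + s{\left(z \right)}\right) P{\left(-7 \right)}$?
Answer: $\frac{325}{3} \approx 108.33$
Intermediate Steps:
$z = 12$ ($z = 6 \cdot 2 = 12$)
$J{\left(V \right)} = -5$
$l = - \frac{25}{6}$ ($l = \frac{5}{-2} - \frac{5}{3} = 5 \left(- \frac{1}{2}\right) - \frac{5}{3} = - \frac{5}{2} - \frac{5}{3} = - \frac{25}{6} \approx -4.1667$)
$s{\left(U \right)} = - \frac{25}{6}$
$\left(15 + s{\left(z \right)}\right) P{\left(-7 \right)} = \left(15 - \frac{25}{6}\right) 10 = \frac{65}{6} \cdot 10 = \frac{325}{3}$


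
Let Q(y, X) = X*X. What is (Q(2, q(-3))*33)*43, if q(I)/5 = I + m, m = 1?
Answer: 141900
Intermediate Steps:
q(I) = 5 + 5*I (q(I) = 5*(I + 1) = 5*(1 + I) = 5 + 5*I)
Q(y, X) = X²
(Q(2, q(-3))*33)*43 = ((5 + 5*(-3))²*33)*43 = ((5 - 15)²*33)*43 = ((-10)²*33)*43 = (100*33)*43 = 3300*43 = 141900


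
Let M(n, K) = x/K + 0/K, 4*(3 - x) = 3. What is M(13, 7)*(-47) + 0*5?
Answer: -423/28 ≈ -15.107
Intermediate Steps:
x = 9/4 (x = 3 - ¼*3 = 3 - ¾ = 9/4 ≈ 2.2500)
M(n, K) = 9/(4*K) (M(n, K) = 9/(4*K) + 0/K = 9/(4*K) + 0 = 9/(4*K))
M(13, 7)*(-47) + 0*5 = ((9/4)/7)*(-47) + 0*5 = ((9/4)*(⅐))*(-47) + 0 = (9/28)*(-47) + 0 = -423/28 + 0 = -423/28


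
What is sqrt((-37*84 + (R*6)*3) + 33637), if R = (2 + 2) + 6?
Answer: sqrt(30709) ≈ 175.24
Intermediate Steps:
R = 10 (R = 4 + 6 = 10)
sqrt((-37*84 + (R*6)*3) + 33637) = sqrt((-37*84 + (10*6)*3) + 33637) = sqrt((-3108 + 60*3) + 33637) = sqrt((-3108 + 180) + 33637) = sqrt(-2928 + 33637) = sqrt(30709)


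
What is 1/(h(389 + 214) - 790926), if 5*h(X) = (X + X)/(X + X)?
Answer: -5/3954629 ≈ -1.2643e-6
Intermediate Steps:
h(X) = 1/5 (h(X) = ((X + X)/(X + X))/5 = ((2*X)/((2*X)))/5 = ((2*X)*(1/(2*X)))/5 = (1/5)*1 = 1/5)
1/(h(389 + 214) - 790926) = 1/(1/5 - 790926) = 1/(-3954629/5) = -5/3954629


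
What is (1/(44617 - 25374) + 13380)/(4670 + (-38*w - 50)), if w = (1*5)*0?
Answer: 257471341/88902660 ≈ 2.8961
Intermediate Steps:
w = 0 (w = 5*0 = 0)
(1/(44617 - 25374) + 13380)/(4670 + (-38*w - 50)) = (1/(44617 - 25374) + 13380)/(4670 + (-38*0 - 50)) = (1/19243 + 13380)/(4670 + (0 - 50)) = (1/19243 + 13380)/(4670 - 50) = (257471341/19243)/4620 = (257471341/19243)*(1/4620) = 257471341/88902660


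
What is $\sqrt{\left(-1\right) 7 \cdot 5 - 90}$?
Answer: $5 i \sqrt{5} \approx 11.18 i$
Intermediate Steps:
$\sqrt{\left(-1\right) 7 \cdot 5 - 90} = \sqrt{\left(-7\right) 5 - 90} = \sqrt{-35 - 90} = \sqrt{-125} = 5 i \sqrt{5}$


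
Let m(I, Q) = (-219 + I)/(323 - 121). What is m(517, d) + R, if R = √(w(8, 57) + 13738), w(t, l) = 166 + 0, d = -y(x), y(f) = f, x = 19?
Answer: 149/101 + 4*√869 ≈ 119.39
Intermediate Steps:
d = -19 (d = -1*19 = -19)
w(t, l) = 166
m(I, Q) = -219/202 + I/202 (m(I, Q) = (-219 + I)/202 = (-219 + I)*(1/202) = -219/202 + I/202)
R = 4*√869 (R = √(166 + 13738) = √13904 = 4*√869 ≈ 117.92)
m(517, d) + R = (-219/202 + (1/202)*517) + 4*√869 = (-219/202 + 517/202) + 4*√869 = 149/101 + 4*√869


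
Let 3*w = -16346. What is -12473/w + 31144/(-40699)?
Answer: 1013836057/665265854 ≈ 1.5240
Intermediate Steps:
w = -16346/3 (w = (⅓)*(-16346) = -16346/3 ≈ -5448.7)
-12473/w + 31144/(-40699) = -12473/(-16346/3) + 31144/(-40699) = -12473*(-3/16346) + 31144*(-1/40699) = 37419/16346 - 31144/40699 = 1013836057/665265854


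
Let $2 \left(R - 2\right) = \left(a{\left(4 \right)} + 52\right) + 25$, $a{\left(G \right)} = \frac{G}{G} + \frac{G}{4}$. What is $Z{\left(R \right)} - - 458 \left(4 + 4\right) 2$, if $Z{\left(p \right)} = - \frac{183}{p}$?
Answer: $\frac{607858}{83} \approx 7323.6$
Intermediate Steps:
$a{\left(G \right)} = 1 + \frac{G}{4}$ ($a{\left(G \right)} = 1 + G \frac{1}{4} = 1 + \frac{G}{4}$)
$R = \frac{83}{2}$ ($R = 2 + \frac{\left(\left(1 + \frac{1}{4} \cdot 4\right) + 52\right) + 25}{2} = 2 + \frac{\left(\left(1 + 1\right) + 52\right) + 25}{2} = 2 + \frac{\left(2 + 52\right) + 25}{2} = 2 + \frac{54 + 25}{2} = 2 + \frac{1}{2} \cdot 79 = 2 + \frac{79}{2} = \frac{83}{2} \approx 41.5$)
$Z{\left(R \right)} - - 458 \left(4 + 4\right) 2 = - \frac{183}{\frac{83}{2}} - - 458 \left(4 + 4\right) 2 = \left(-183\right) \frac{2}{83} - - 458 \cdot 8 \cdot 2 = - \frac{366}{83} - \left(-458\right) 16 = - \frac{366}{83} - -7328 = - \frac{366}{83} + 7328 = \frac{607858}{83}$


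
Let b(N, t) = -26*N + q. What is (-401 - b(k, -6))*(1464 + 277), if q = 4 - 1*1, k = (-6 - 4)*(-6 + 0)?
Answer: 2012596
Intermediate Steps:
k = 60 (k = -10*(-6) = 60)
q = 3 (q = 4 - 1 = 3)
b(N, t) = 3 - 26*N (b(N, t) = -26*N + 3 = 3 - 26*N)
(-401 - b(k, -6))*(1464 + 277) = (-401 - (3 - 26*60))*(1464 + 277) = (-401 - (3 - 1560))*1741 = (-401 - 1*(-1557))*1741 = (-401 + 1557)*1741 = 1156*1741 = 2012596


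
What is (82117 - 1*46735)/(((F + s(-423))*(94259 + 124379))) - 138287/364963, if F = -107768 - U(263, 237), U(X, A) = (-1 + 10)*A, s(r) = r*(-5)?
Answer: -26712297728231/70498034422522 ≈ -0.37891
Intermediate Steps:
s(r) = -5*r
U(X, A) = 9*A
F = -109901 (F = -107768 - 9*237 = -107768 - 1*2133 = -107768 - 2133 = -109901)
(82117 - 1*46735)/(((F + s(-423))*(94259 + 124379))) - 138287/364963 = (82117 - 1*46735)/(((-109901 - 5*(-423))*(94259 + 124379))) - 138287/364963 = (82117 - 46735)/(((-109901 + 2115)*218638)) - 138287*1/364963 = 35382/((-107786*218638)) - 2267/5983 = 35382/(-23566115468) - 2267/5983 = 35382*(-1/23566115468) - 2267/5983 = -17691/11783057734 - 2267/5983 = -26712297728231/70498034422522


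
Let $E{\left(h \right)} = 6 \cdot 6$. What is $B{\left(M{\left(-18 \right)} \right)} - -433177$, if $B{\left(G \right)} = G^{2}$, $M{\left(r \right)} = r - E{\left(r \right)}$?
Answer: $436093$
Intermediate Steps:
$E{\left(h \right)} = 36$
$M{\left(r \right)} = -36 + r$ ($M{\left(r \right)} = r - 36 = -36 + r$)
$B{\left(M{\left(-18 \right)} \right)} - -433177 = \left(-36 - 18\right)^{2} - -433177 = \left(-54\right)^{2} + 433177 = 2916 + 433177 = 436093$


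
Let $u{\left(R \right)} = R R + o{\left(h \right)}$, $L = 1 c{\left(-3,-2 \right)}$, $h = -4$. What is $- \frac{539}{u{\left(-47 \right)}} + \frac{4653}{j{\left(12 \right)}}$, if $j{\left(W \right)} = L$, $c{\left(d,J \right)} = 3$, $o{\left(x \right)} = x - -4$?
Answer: $\frac{3425620}{2209} \approx 1550.8$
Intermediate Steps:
$o{\left(x \right)} = 4 + x$ ($o{\left(x \right)} = x + 4 = 4 + x$)
$L = 3$ ($L = 1 \cdot 3 = 3$)
$j{\left(W \right)} = 3$
$u{\left(R \right)} = R^{2}$ ($u{\left(R \right)} = R R + \left(4 - 4\right) = R^{2} + 0 = R^{2}$)
$- \frac{539}{u{\left(-47 \right)}} + \frac{4653}{j{\left(12 \right)}} = - \frac{539}{\left(-47\right)^{2}} + \frac{4653}{3} = - \frac{539}{2209} + 4653 \cdot \frac{1}{3} = \left(-539\right) \frac{1}{2209} + 1551 = - \frac{539}{2209} + 1551 = \frac{3425620}{2209}$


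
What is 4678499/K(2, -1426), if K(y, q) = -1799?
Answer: -668357/257 ≈ -2600.6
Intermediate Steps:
4678499/K(2, -1426) = 4678499/(-1799) = 4678499*(-1/1799) = -668357/257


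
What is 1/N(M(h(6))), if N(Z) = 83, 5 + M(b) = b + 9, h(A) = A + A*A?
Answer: 1/83 ≈ 0.012048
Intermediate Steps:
h(A) = A + A²
M(b) = 4 + b (M(b) = -5 + (b + 9) = -5 + (9 + b) = 4 + b)
1/N(M(h(6))) = 1/83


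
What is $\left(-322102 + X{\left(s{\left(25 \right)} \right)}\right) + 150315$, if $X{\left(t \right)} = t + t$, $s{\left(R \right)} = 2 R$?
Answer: $-171687$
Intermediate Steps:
$X{\left(t \right)} = 2 t$
$\left(-322102 + X{\left(s{\left(25 \right)} \right)}\right) + 150315 = \left(-322102 + 2 \cdot 2 \cdot 25\right) + 150315 = \left(-322102 + 2 \cdot 50\right) + 150315 = \left(-322102 + 100\right) + 150315 = -322002 + 150315 = -171687$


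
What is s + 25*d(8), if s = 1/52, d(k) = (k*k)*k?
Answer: 665601/52 ≈ 12800.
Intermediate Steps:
d(k) = k³ (d(k) = k²*k = k³)
s = 1/52 ≈ 0.019231
s + 25*d(8) = 1/52 + 25*8³ = 1/52 + 25*512 = 1/52 + 12800 = 665601/52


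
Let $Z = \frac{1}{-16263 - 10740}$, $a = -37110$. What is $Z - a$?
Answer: $\frac{1002081329}{27003} \approx 37110.0$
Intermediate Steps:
$Z = - \frac{1}{27003}$ ($Z = \frac{1}{-27003} = - \frac{1}{27003} \approx -3.7033 \cdot 10^{-5}$)
$Z - a = - \frac{1}{27003} - -37110 = - \frac{1}{27003} + 37110 = \frac{1002081329}{27003}$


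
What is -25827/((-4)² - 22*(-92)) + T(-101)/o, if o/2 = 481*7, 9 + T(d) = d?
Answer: -29023903/2289560 ≈ -12.677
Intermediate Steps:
T(d) = -9 + d
o = 6734 (o = 2*(481*7) = 2*3367 = 6734)
-25827/((-4)² - 22*(-92)) + T(-101)/o = -25827/((-4)² - 22*(-92)) + (-9 - 101)/6734 = -25827/(16 + 2024) - 110*1/6734 = -25827/2040 - 55/3367 = -25827*1/2040 - 55/3367 = -8609/680 - 55/3367 = -29023903/2289560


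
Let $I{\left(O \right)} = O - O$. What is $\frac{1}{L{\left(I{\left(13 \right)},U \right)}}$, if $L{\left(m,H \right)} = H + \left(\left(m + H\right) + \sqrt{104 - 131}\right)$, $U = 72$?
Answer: $\frac{16}{2307} - \frac{i \sqrt{3}}{6921} \approx 0.0069354 - 0.00025026 i$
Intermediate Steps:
$I{\left(O \right)} = 0$
$L{\left(m,H \right)} = m + 2 H + 3 i \sqrt{3}$ ($L{\left(m,H \right)} = H + \left(\left(H + m\right) + \sqrt{-27}\right) = H + \left(\left(H + m\right) + 3 i \sqrt{3}\right) = H + \left(H + m + 3 i \sqrt{3}\right) = m + 2 H + 3 i \sqrt{3}$)
$\frac{1}{L{\left(I{\left(13 \right)},U \right)}} = \frac{1}{0 + 2 \cdot 72 + 3 i \sqrt{3}} = \frac{1}{0 + 144 + 3 i \sqrt{3}} = \frac{1}{144 + 3 i \sqrt{3}}$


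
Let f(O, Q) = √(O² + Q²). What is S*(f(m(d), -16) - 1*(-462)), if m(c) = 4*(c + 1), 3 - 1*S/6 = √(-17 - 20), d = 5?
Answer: 12*(3 - I*√37)*(231 + 4*√13) ≈ 8835.2 - 17914.0*I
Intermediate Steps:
S = 18 - 6*I*√37 (S = 18 - 6*√(-17 - 20) = 18 - 6*I*√37 ≈ 18.0 - 36.497*I)
m(c) = 4 + 4*c (m(c) = 4*(1 + c) = 4 + 4*c)
S*(f(m(d), -16) - 1*(-462)) = (18 - 6*I*√37)*(√((4 + 4*5)² + (-16)²) - 1*(-462)) = (18 - 6*I*√37)*(√((4 + 20)² + 256) + 462) = (18 - 6*I*√37)*(√(24² + 256) + 462) = (18 - 6*I*√37)*(√(576 + 256) + 462) = (18 - 6*I*√37)*(√832 + 462) = (18 - 6*I*√37)*(8*√13 + 462) = (18 - 6*I*√37)*(462 + 8*√13)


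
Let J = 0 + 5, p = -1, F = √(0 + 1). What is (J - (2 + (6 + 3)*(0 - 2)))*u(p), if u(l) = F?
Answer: 21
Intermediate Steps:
F = 1 (F = √1 = 1)
J = 5
u(l) = 1
(J - (2 + (6 + 3)*(0 - 2)))*u(p) = (5 - (2 + (6 + 3)*(0 - 2)))*1 = (5 - (2 + 9*(-2)))*1 = (5 - (2 - 18))*1 = (5 - 1*(-16))*1 = (5 + 16)*1 = 21*1 = 21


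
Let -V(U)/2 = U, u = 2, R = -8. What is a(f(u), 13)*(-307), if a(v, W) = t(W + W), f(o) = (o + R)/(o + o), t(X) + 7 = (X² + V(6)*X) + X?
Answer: -117581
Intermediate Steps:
V(U) = -2*U
t(X) = -7 + X² - 11*X (t(X) = -7 + ((X² + (-2*6)*X) + X) = -7 + ((X² - 12*X) + X) = -7 + (X² - 11*X) = -7 + X² - 11*X)
f(o) = (-8 + o)/(2*o) (f(o) = (o - 8)/(o + o) = (-8 + o)/((2*o)) = (-8 + o)*(1/(2*o)) = (-8 + o)/(2*o))
a(v, W) = -7 - 22*W + 4*W² (a(v, W) = -7 + (W + W)² - 11*(W + W) = -7 + (2*W)² - 22*W = -7 + 4*W² - 22*W = -7 - 22*W + 4*W²)
a(f(u), 13)*(-307) = (-7 - 22*13 + 4*13²)*(-307) = (-7 - 286 + 4*169)*(-307) = (-7 - 286 + 676)*(-307) = 383*(-307) = -117581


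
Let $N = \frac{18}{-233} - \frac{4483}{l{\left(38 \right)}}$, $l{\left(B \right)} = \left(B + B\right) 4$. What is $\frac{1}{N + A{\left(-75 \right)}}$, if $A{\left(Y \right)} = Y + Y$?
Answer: $- \frac{70832}{11674811} \approx -0.0060671$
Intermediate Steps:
$l{\left(B \right)} = 8 B$ ($l{\left(B \right)} = 2 B 4 = 8 B$)
$A{\left(Y \right)} = 2 Y$
$N = - \frac{1050011}{70832}$ ($N = \frac{18}{-233} - \frac{4483}{8 \cdot 38} = 18 \left(- \frac{1}{233}\right) - \frac{4483}{304} = - \frac{18}{233} - \frac{4483}{304} = - \frac{1050011}{70832} \approx -14.824$)
$\frac{1}{N + A{\left(-75 \right)}} = \frac{1}{- \frac{1050011}{70832} + 2 \left(-75\right)} = \frac{1}{- \frac{1050011}{70832} - 150} = \frac{1}{- \frac{11674811}{70832}} = - \frac{70832}{11674811}$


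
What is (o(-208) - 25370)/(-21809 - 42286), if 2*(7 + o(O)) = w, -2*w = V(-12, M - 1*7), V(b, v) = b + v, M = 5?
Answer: 50747/128190 ≈ 0.39587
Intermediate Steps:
w = 7 (w = -(-12 + (5 - 1*7))/2 = -(-12 + (5 - 7))/2 = -(-12 - 2)/2 = -½*(-14) = 7)
o(O) = -7/2 (o(O) = -7 + (½)*7 = -7 + 7/2 = -7/2)
(o(-208) - 25370)/(-21809 - 42286) = (-7/2 - 25370)/(-21809 - 42286) = -50747/2/(-64095) = -50747/2*(-1/64095) = 50747/128190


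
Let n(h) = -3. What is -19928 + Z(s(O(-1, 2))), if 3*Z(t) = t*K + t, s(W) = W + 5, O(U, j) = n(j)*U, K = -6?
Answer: -59824/3 ≈ -19941.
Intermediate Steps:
O(U, j) = -3*U
s(W) = 5 + W
Z(t) = -5*t/3 (Z(t) = (t*(-6) + t)/3 = (-6*t + t)/3 = (-5*t)/3 = -5*t/3)
-19928 + Z(s(O(-1, 2))) = -19928 - 5*(5 - 3*(-1))/3 = -19928 - 5*(5 + 3)/3 = -19928 - 5/3*8 = -19928 - 40/3 = -59824/3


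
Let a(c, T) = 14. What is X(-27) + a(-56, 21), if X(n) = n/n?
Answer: 15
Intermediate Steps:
X(n) = 1
X(-27) + a(-56, 21) = 1 + 14 = 15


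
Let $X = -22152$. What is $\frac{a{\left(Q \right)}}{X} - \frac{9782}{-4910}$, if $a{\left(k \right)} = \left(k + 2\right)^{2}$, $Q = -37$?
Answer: $\frac{105338057}{54383160} \approx 1.937$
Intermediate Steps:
$a{\left(k \right)} = \left(2 + k\right)^{2}$
$\frac{a{\left(Q \right)}}{X} - \frac{9782}{-4910} = \frac{\left(2 - 37\right)^{2}}{-22152} - \frac{9782}{-4910} = \left(-35\right)^{2} \left(- \frac{1}{22152}\right) - - \frac{4891}{2455} = 1225 \left(- \frac{1}{22152}\right) + \frac{4891}{2455} = - \frac{1225}{22152} + \frac{4891}{2455} = \frac{105338057}{54383160}$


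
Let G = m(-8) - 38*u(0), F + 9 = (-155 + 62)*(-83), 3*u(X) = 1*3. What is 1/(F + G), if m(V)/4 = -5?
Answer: 1/7652 ≈ 0.00013068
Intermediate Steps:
u(X) = 1 (u(X) = (1*3)/3 = (⅓)*3 = 1)
m(V) = -20 (m(V) = 4*(-5) = -20)
F = 7710 (F = -9 + (-155 + 62)*(-83) = -9 - 93*(-83) = -9 + 7719 = 7710)
G = -58 (G = -20 - 38*1 = -20 - 38 = -58)
1/(F + G) = 1/(7710 - 58) = 1/7652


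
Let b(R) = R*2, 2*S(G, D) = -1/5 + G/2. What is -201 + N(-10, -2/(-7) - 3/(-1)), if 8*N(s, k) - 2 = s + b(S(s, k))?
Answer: -4053/20 ≈ -202.65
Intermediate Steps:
S(G, D) = -⅒ + G/4 (S(G, D) = (-1/5 + G/2)/2 = (-1*⅕ + G*(½))/2 = (-⅕ + G/2)/2 = -⅒ + G/4)
b(R) = 2*R
N(s, k) = 9/40 + 3*s/16 (N(s, k) = ¼ + (s + 2*(-⅒ + s/4))/8 = ¼ + (s + (-⅕ + s/2))/8 = ¼ + (-⅕ + 3*s/2)/8 = ¼ + (-1/40 + 3*s/16) = 9/40 + 3*s/16)
-201 + N(-10, -2/(-7) - 3/(-1)) = -201 + (9/40 + (3/16)*(-10)) = -201 + (9/40 - 15/8) = -201 - 33/20 = -4053/20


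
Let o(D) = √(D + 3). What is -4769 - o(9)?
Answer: -4769 - 2*√3 ≈ -4772.5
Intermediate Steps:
o(D) = √(3 + D)
-4769 - o(9) = -4769 - √(3 + 9) = -4769 - √12 = -4769 - 2*√3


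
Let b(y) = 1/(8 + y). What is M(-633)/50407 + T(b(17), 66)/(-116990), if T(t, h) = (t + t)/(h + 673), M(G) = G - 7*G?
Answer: 4104480034343/54474599165875 ≈ 0.075347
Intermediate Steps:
M(G) = -6*G
T(t, h) = 2*t/(673 + h) (T(t, h) = (2*t)/(673 + h) = 2*t/(673 + h))
M(-633)/50407 + T(b(17), 66)/(-116990) = -6*(-633)/50407 + (2/((8 + 17)*(673 + 66)))/(-116990) = 3798*(1/50407) + (2/(25*739))*(-1/116990) = 3798/50407 + (2*(1/25)*(1/739))*(-1/116990) = 3798/50407 + (2/18475)*(-1/116990) = 3798/50407 - 1/1080695125 = 4104480034343/54474599165875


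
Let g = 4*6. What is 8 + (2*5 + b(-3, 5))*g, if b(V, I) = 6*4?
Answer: 824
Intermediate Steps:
b(V, I) = 24
g = 24
8 + (2*5 + b(-3, 5))*g = 8 + (2*5 + 24)*24 = 8 + (10 + 24)*24 = 8 + 34*24 = 8 + 816 = 824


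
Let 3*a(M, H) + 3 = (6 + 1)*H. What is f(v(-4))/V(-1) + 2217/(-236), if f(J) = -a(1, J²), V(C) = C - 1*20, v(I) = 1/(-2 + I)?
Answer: -631499/66906 ≈ -9.4386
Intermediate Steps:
a(M, H) = -1 + 7*H/3 (a(M, H) = -1 + ((6 + 1)*H)/3 = -1 + (7*H)/3 = -1 + 7*H/3)
V(C) = -20 + C (V(C) = C - 20 = -20 + C)
f(J) = 1 - 7*J²/3 (f(J) = -(-1 + 7*J²/3) = 1 - 7*J²/3)
f(v(-4))/V(-1) + 2217/(-236) = (1 - 7/(3*(-2 - 4)²))/(-20 - 1) + 2217/(-236) = (1 - 7*(1/(-6))²/3)/(-21) + 2217*(-1/236) = (1 - 7*(-⅙)²/3)*(-1/21) - 2217/236 = (1 - 7/3*1/36)*(-1/21) - 2217/236 = (1 - 7/108)*(-1/21) - 2217/236 = (101/108)*(-1/21) - 2217/236 = -101/2268 - 2217/236 = -631499/66906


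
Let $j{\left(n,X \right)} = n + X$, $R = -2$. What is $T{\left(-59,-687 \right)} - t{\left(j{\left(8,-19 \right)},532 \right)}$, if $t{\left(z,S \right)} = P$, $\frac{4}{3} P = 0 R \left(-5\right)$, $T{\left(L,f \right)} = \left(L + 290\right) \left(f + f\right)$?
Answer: $-317394$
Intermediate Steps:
$j{\left(n,X \right)} = X + n$
$T{\left(L,f \right)} = 2 f \left(290 + L\right)$ ($T{\left(L,f \right)} = \left(290 + L\right) 2 f = 2 f \left(290 + L\right)$)
$P = 0$ ($P = \frac{3 \cdot 0 \left(-2\right) \left(-5\right)}{4} = \frac{3 \cdot 0 \left(-5\right)}{4} = \frac{3}{4} \cdot 0 = 0$)
$t{\left(z,S \right)} = 0$
$T{\left(-59,-687 \right)} - t{\left(j{\left(8,-19 \right)},532 \right)} = 2 \left(-687\right) \left(290 - 59\right) - 0 = 2 \left(-687\right) 231 + 0 = -317394 + 0 = -317394$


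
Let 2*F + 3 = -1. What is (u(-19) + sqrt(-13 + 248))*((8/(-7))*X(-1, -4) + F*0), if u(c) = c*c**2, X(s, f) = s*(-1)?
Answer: 54872/7 - 8*sqrt(235)/7 ≈ 7821.3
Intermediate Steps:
F = -2 (F = -3/2 + (1/2)*(-1) = -3/2 - 1/2 = -2)
X(s, f) = -s
u(c) = c**3
(u(-19) + sqrt(-13 + 248))*((8/(-7))*X(-1, -4) + F*0) = ((-19)**3 + sqrt(-13 + 248))*((8/(-7))*(-1*(-1)) - 2*0) = (-6859 + sqrt(235))*((8*(-1/7))*1 + 0) = (-6859 + sqrt(235))*(-8/7*1 + 0) = (-6859 + sqrt(235))*(-8/7 + 0) = (-6859 + sqrt(235))*(-8/7) = 54872/7 - 8*sqrt(235)/7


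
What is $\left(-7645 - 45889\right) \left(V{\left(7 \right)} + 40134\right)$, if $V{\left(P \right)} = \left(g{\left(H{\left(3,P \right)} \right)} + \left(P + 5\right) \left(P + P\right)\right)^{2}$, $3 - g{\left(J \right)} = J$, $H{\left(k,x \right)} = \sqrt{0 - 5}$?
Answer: $-3713653580 + 18308628 i \sqrt{5} \approx -3.7137 \cdot 10^{9} + 4.0939 \cdot 10^{7} i$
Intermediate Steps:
$H{\left(k,x \right)} = i \sqrt{5}$ ($H{\left(k,x \right)} = \sqrt{-5} = i \sqrt{5}$)
$g{\left(J \right)} = 3 - J$
$V{\left(P \right)} = \left(3 - i \sqrt{5} + 2 P \left(5 + P\right)\right)^{2}$ ($V{\left(P \right)} = \left(\left(3 - i \sqrt{5}\right) + \left(P + 5\right) \left(P + P\right)\right)^{2} = \left(\left(3 - i \sqrt{5}\right) + \left(5 + P\right) 2 P\right)^{2} = \left(\left(3 - i \sqrt{5}\right) + 2 P \left(5 + P\right)\right)^{2} = \left(3 - i \sqrt{5} + 2 P \left(5 + P\right)\right)^{2}$)
$\left(-7645 - 45889\right) \left(V{\left(7 \right)} + 40134\right) = \left(-7645 - 45889\right) \left(\left(3 + 2 \cdot 7^{2} + 10 \cdot 7 - i \sqrt{5}\right)^{2} + 40134\right) = - 53534 \left(\left(3 + 2 \cdot 49 + 70 - i \sqrt{5}\right)^{2} + 40134\right) = - 53534 \left(\left(3 + 98 + 70 - i \sqrt{5}\right)^{2} + 40134\right) = - 53534 \left(\left(171 - i \sqrt{5}\right)^{2} + 40134\right) = - 53534 \left(40134 + \left(171 - i \sqrt{5}\right)^{2}\right) = -2148533556 - 53534 \left(171 - i \sqrt{5}\right)^{2}$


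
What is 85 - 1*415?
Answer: -330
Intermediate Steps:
85 - 1*415 = 85 - 415 = -330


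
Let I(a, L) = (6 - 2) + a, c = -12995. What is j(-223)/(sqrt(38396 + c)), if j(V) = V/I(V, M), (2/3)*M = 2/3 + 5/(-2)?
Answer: 223*sqrt(25401)/5562819 ≈ 0.0063890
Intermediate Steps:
M = -11/4 (M = 3*(2/3 + 5/(-2))/2 = 3*(2*(1/3) + 5*(-1/2))/2 = 3*(2/3 - 5/2)/2 = (3/2)*(-11/6) = -11/4 ≈ -2.7500)
I(a, L) = 4 + a
j(V) = V/(4 + V)
j(-223)/(sqrt(38396 + c)) = (-223/(4 - 223))/(sqrt(38396 - 12995)) = (-223/(-219))/(sqrt(25401)) = (-223*(-1/219))*(sqrt(25401)/25401) = 223*(sqrt(25401)/25401)/219 = 223*sqrt(25401)/5562819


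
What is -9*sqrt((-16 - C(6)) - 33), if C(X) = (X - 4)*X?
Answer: -9*I*sqrt(61) ≈ -70.292*I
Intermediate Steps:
C(X) = X*(-4 + X) (C(X) = (-4 + X)*X = X*(-4 + X))
-9*sqrt((-16 - C(6)) - 33) = -9*sqrt((-16 - 6*(-4 + 6)) - 33) = -9*sqrt((-16 - 6*2) - 33) = -9*sqrt((-16 - 1*12) - 33) = -9*sqrt((-16 - 12) - 33) = -9*sqrt(-28 - 33) = -9*I*sqrt(61)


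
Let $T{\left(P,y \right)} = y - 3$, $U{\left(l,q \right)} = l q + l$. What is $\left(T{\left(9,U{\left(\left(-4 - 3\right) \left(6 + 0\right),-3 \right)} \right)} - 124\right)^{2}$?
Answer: $1849$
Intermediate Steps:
$U{\left(l,q \right)} = l + l q$
$T{\left(P,y \right)} = -3 + y$
$\left(T{\left(9,U{\left(\left(-4 - 3\right) \left(6 + 0\right),-3 \right)} \right)} - 124\right)^{2} = \left(\left(-3 + \left(-4 - 3\right) \left(6 + 0\right) \left(1 - 3\right)\right) - 124\right)^{2} = \left(\left(-3 + \left(-7\right) 6 \left(-2\right)\right) - 124\right)^{2} = \left(\left(-3 - -84\right) - 124\right)^{2} = \left(\left(-3 + 84\right) - 124\right)^{2} = \left(81 - 124\right)^{2} = \left(-43\right)^{2} = 1849$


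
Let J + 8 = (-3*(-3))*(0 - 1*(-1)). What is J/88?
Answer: 1/88 ≈ 0.011364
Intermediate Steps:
J = 1 (J = -8 + (-3*(-3))*(0 - 1*(-1)) = -8 + 9*(0 + 1) = -8 + 9*1 = -8 + 9 = 1)
J/88 = 1/88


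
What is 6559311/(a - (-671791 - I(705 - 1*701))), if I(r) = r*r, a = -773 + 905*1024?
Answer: 6559311/1597754 ≈ 4.1053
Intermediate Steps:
a = 925947 (a = -773 + 926720 = 925947)
I(r) = r²
6559311/(a - (-671791 - I(705 - 1*701))) = 6559311/(925947 - (-671791 - (705 - 1*701)²)) = 6559311/(925947 - (-671791 - (705 - 701)²)) = 6559311/(925947 - (-671791 - 1*4²)) = 6559311/(925947 - (-671791 - 1*16)) = 6559311/(925947 - (-671791 - 16)) = 6559311/(925947 - 1*(-671807)) = 6559311/(925947 + 671807) = 6559311/1597754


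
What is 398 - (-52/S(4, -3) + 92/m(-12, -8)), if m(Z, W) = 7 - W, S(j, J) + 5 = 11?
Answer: 6008/15 ≈ 400.53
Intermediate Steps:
S(j, J) = 6 (S(j, J) = -5 + 11 = 6)
398 - (-52/S(4, -3) + 92/m(-12, -8)) = 398 - (-52/6 + 92/(7 - 1*(-8))) = 398 - (-52*⅙ + 92/(7 + 8)) = 398 - (-26/3 + 92/15) = 398 - 1*(-38/15) = 398 + 38/15 = 6008/15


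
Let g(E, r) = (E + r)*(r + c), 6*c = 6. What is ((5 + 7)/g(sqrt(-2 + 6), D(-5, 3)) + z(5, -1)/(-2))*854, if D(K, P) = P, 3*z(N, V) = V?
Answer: 9821/15 ≈ 654.73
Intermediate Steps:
c = 1 (c = (1/6)*6 = 1)
z(N, V) = V/3
g(E, r) = (1 + r)*(E + r) (g(E, r) = (E + r)*(r + 1) = (E + r)*(1 + r) = (1 + r)*(E + r))
((5 + 7)/g(sqrt(-2 + 6), D(-5, 3)) + z(5, -1)/(-2))*854 = ((5 + 7)/(sqrt(-2 + 6) + 3 + 3**2 + sqrt(-2 + 6)*3) + ((1/3)*(-1))/(-2))*854 = (12/(sqrt(4) + 3 + 9 + sqrt(4)*3) - 1/3*(-1/2))*854 = (12/(2 + 3 + 9 + 2*3) + 1/6)*854 = (12/(2 + 3 + 9 + 6) + 1/6)*854 = (12/20 + 1/6)*854 = (12*(1/20) + 1/6)*854 = (3/5 + 1/6)*854 = (23/30)*854 = 9821/15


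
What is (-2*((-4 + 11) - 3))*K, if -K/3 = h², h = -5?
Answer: 600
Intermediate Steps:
K = -75 (K = -3*(-5)² = -3*25 = -75)
(-2*((-4 + 11) - 3))*K = -2*((-4 + 11) - 3)*(-75) = -2*(7 - 3)*(-75) = -2*4*(-75) = -8*(-75) = 600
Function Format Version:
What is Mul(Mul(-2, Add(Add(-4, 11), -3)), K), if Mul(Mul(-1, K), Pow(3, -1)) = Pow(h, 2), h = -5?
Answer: 600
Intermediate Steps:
K = -75 (K = Mul(-3, Pow(-5, 2)) = Mul(-3, 25) = -75)
Mul(Mul(-2, Add(Add(-4, 11), -3)), K) = Mul(Mul(-2, Add(Add(-4, 11), -3)), -75) = Mul(Mul(-2, Add(7, -3)), -75) = Mul(Mul(-2, 4), -75) = Mul(-8, -75) = 600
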